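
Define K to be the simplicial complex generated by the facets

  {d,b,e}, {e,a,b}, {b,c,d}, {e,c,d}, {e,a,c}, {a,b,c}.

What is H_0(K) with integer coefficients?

H_0 = Z.

Fix the vertex order a < b < c < d < e and write every simplex with vertices in increasing order. Then dim K = 2 and the simplices of K are:

  0-simplices (5): a, b, c, d, e
  1-simplices (9): ab, ac, ae, bc, bd, be, cd, ce, de
  2-simplices (6): abc, abe, ace, bcd, bde, cde

giving chain groups C_0 ≅ Z^5, C_1 ≅ Z^9, C_2 ≅ Z^6.

∂_1: C_1 → C_0 sends each edge [p,q] (with p < q) to q − p.
The 5×9 boundary matrix has rank 4 and Smith normal form diag(1,1,1,1).

Boundary ∂_2: C_2 → C_1 sends each 2-simplex [p,q,r] to [q,r] − [p,r] + [p,q]. For instance
  ∂cde = de − ce + cd,
  ∂bcd = cd − bd + bc.
This gives a 9×6 integer matrix of rank 5; reducing to Smith normal form yields diagonal entries (1,1,1,1,1).

Now H_k = ker ∂_k / im ∂_{k+1}, so:

  H_0: rank C_0 − rank ∂_1 = 5 − 4 = 1, and the invariant factors of ∂_1 are all 1, so H_0 ≅ Z.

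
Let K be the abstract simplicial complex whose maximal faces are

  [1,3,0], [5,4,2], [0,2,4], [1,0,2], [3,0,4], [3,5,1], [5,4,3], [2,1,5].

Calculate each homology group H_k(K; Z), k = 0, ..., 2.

We work with the vertex ordering 0 < 1 < 2 < 3 < 4 < 5. The simplices of K, each written with vertices in increasing order, are:

  0-simplices (6): [0], [1], [2], [3], [4], [5]
  1-simplices (12): [0,1], [0,2], [0,3], [0,4], [1,2], [1,3], [1,5], [2,4], [2,5], [3,4], [3,5], [4,5]
  2-simplices (8): [0,1,2], [0,1,3], [0,2,4], [0,3,4], [1,2,5], [1,3,5], [2,4,5], [3,4,5]

so the chain groups are C_0 ≅ Z^6, C_1 ≅ Z^12, C_2 ≅ Z^8.

The boundary map ∂_1: C_1 → C_0 maps an edge to its endpoints' difference, ∂[p,q] = q − p.
The 6×12 boundary matrix has rank 5 and Smith normal form diag(1,1,1,1,1).

Boundary ∂_2: C_2 → C_1 acts by ∂[p,q,r] = [q,r] − [p,r] + [p,q]. For instance
  ∂[2,4,5] = [4,5] − [2,5] + [2,4],
  ∂[3,4,5] = [4,5] − [3,5] + [3,4].
The 12×8 boundary matrix has rank 7 and Smith normal form diag(1,1,1,1,1,1,1).

Now H_k = ker ∂_k / im ∂_{k+1}, so:

  H_0: rank C_0 − rank ∂_1 = 6 − 5 = 1, and the invariant factors of ∂_1 are all 1, so H_0 = Z.
  H_1: rank ker ∂_1 − rank ∂_2 = (12 − 5) − 7 = 0, and the invariant factors of ∂_2 are all 1, so H_1 = 0.
  H_2: rank ker ∂_2 − rank ∂_3 = (8 − 7) − 0 = 1, and there is no ∂_3, so H_2 = Z.

(K is a triangulation of the 2-sphere S^2.)

H_0 = Z,  H_1 = 0,  H_2 = Z.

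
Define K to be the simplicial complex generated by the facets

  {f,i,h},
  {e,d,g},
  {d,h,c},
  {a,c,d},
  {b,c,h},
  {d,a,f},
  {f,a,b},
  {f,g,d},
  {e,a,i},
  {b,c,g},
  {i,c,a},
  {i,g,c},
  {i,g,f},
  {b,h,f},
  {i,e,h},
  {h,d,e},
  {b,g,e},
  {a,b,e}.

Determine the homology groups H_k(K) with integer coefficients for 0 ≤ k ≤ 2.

Take the total order a < b < c < d < e < f < g < h < i on the vertex set. Then K (dimension 2) consists of the simplices:

  0-simplices (9): a, b, c, d, e, f, g, h, i
  1-simplices (27): ab, ac, ad, ae, af, ai, bc, be, bf, bg, bh, cd, cg, ch, ci, de, df, dg, dh, eg, eh, ei, fg, fh, fi, gi, hi
  2-simplices (18): abe, abf, acd, aci, adf, aei, bcg, bch, beg, bfh, cdh, cgi, deg, deh, dfg, ehi, fgi, fhi

giving chain groups C_0 ≅ Z^9, C_1 ≅ Z^27, C_2 ≅ Z^18.

Boundary ∂_1: C_1 → C_0 maps an edge to its endpoints' difference, ∂[p,q] = q − p.
As a 9×27 matrix over Z this has rank 8, with invariant factors (1,1,1,1,1,1,1,1).

Boundary ∂_2: C_2 → C_1 acts by ∂[p,q,r] = [q,r] − [p,r] + [p,q]. For instance
  ∂bch = ch − bh + bc,
  ∂acd = cd − ad + ac.
The 27×18 boundary matrix has rank 17 and Smith normal form diag(1,1,1,1,1,1,1,1,1,1,1,1,1,1,1,1,1).

Reading off H_k = ker ∂_k / im ∂_{k+1}:

  H_0: rank C_0 − rank ∂_1 = 9 − 8 = 1, and the invariant factors of ∂_1 are all 1, so H_0 = Z.
  H_1: rank ker ∂_1 − rank ∂_2 = (27 − 8) − 17 = 2, and the invariant factors of ∂_2 are all 1, so H_1 = Z^2.
  H_2: rank ker ∂_2 − rank ∂_3 = (18 − 17) − 0 = 1, and there is no ∂_3, so H_2 = Z.

As a check, the Euler characteristic is 9 − 27 + 18 = 0, which agrees with 1 − 2 + 1 = 0.
(K is a triangulation of the torus T^2.)

H_0 = Z,  H_1 = Z^2,  H_2 = Z.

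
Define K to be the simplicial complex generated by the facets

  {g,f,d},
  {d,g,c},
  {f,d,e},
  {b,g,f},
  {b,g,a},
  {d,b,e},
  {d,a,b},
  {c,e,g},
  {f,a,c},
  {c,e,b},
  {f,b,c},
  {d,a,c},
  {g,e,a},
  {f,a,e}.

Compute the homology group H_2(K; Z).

H_2 = Z.

K has 7 vertices, 21 edges, 14 triangles.
rank ∂_2 = 13, rank ∂_3 = 0 ⇒ b_2 = 14 − 13 − 0 = 1. So H_2 ≅ Z.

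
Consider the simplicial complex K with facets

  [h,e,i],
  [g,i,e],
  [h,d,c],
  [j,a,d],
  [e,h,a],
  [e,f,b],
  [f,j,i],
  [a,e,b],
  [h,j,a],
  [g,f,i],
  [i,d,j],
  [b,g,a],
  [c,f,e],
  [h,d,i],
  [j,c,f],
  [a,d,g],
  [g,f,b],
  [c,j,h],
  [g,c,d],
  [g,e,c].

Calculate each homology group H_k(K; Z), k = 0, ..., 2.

H_0 ≅ Z,  H_1 ≅ Z ⊕ Z/2,  H_2 = 0.

We work with the vertex ordering a < b < c < d < e < f < g < h < i < j. The simplices of K, each written with vertices in increasing order, are:

  0-simplices (10): a, b, c, d, e, f, g, h, i, j
  1-simplices (30): ab, ad, ae, ag, ah, aj, be, bf, bg, cd, ce, cf, cg, ch, cj, dg, dh, di, dj, ef, eg, eh, ei, fg, fi, fj, gi, hi, hj, ij
  2-simplices (20): abe, abg, adg, adj, aeh, ahj, bef, bfg, cdg, cdh, cef, ceg, cfj, chj, dhi, dij, egi, ehi, fgi, fij

so the chain groups are C_0 ≅ Z^10, C_1 ≅ Z^30, C_2 ≅ Z^20.

∂_1: C_1 → C_0 is given by ∂[p,q] = [q] − [p]. For instance
  ∂ag = g − a.
The 10×30 boundary matrix has rank 9 and Smith normal form diag(1,1,1,1,1,1,1,1,1).

The boundary map ∂_2: C_2 → C_1 maps a triangle to the signed sum of its edges. For instance
  ∂fij = ij − fj + fi,
  ∂abe = be − ae + ab.
The resulting 30×20 matrix has rank 20, and its Smith normal form has invariant factors (1,1,1,1,1,1,1,1,1,1,1,1,1,1,1,1,1,1,1,2).

Computing H_k = (kernel of ∂_k) / (image of ∂_{k+1}):

  H_0: rank C_0 − rank ∂_1 = 10 − 9 = 1, and the invariant factors of ∂_1 are all 1, so H_0 = Z.
  H_1: rank ker ∂_1 − rank ∂_2 = (30 − 9) − 20 = 1, and ∂_2 has invariant factor 2 > 1, so H_1 = Z ⊕ Z/2.
  H_2: rank ker ∂_2 − rank ∂_3 = (20 − 20) − 0 = 0, and there is no ∂_3, so H_2 = 0.

As a check, the Euler characteristic is 10 − 30 + 20 = 0, which agrees with 1 − 1 + 0 = 0.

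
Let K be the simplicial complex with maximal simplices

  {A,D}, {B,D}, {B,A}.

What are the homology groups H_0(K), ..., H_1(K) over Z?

We work with the vertex ordering A < B < D. The simplices of K, each written with vertices in increasing order, are:

  0-simplices (3): A, B, D
  1-simplices (3): AB, AD, BD

Hence C_0 ≅ Z^3, C_1 ≅ Z^3.

∂_1: C_1 → C_0 sends each edge [p,q] (with p < q) to q − p. For instance
  ∂AD = D − A.
This gives a 3×3 integer matrix of rank 2; reducing to Smith normal form yields diagonal entries (1,1).

From H_k ≅ ker(∂_k) / im(∂_{k+1}) we obtain:

  H_0: rank C_0 − rank ∂_1 = 3 − 2 = 1, and the invariant factors of ∂_1 are all 1, so H_0 ≅ Z.
  H_1: rank ker ∂_1 − rank ∂_2 = (3 − 2) − 0 = 1, and there is no ∂_2, so H_1 ≅ Z.

As a check, the Euler characteristic is 3 − 3 = 0, which agrees with 1 − 1 = 0.

H_0 = Z,  H_1 = Z.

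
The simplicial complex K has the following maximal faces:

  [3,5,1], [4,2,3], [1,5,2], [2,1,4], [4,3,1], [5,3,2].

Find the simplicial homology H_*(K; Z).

H_0 ≅ Z,  H_1 = 0,  H_2 ≅ Z.

We work with the vertex ordering 1 < 2 < 3 < 4 < 5. The simplices of K, each written with vertices in increasing order, are:

  0-simplices (5): [1], [2], [3], [4], [5]
  1-simplices (9): [1,2], [1,3], [1,4], [1,5], [2,3], [2,4], [2,5], [3,4], [3,5]
  2-simplices (6): [1,2,4], [1,2,5], [1,3,4], [1,3,5], [2,3,4], [2,3,5]

so the chain groups are C_0 ≅ Z^5, C_1 ≅ Z^9, C_2 ≅ Z^6.

The boundary map ∂_1: C_1 → C_0 sends each edge [p,q] (with p < q) to q − p. For instance
  ∂[3,5] = [5] − [3].
As a 5×9 matrix over Z this has rank 4, with invariant factors (1,1,1,1).

∂_2: C_2 → C_1 acts by ∂[p,q,r] = [q,r] − [p,r] + [p,q]. For instance
  ∂[2,3,4] = [3,4] − [2,4] + [2,3],
  ∂[1,2,5] = [2,5] − [1,5] + [1,2].
The 9×6 boundary matrix has rank 5 and Smith normal form diag(1,1,1,1,1).

Reading off H_k = ker ∂_k / im ∂_{k+1}:

  H_0: rank C_0 − rank ∂_1 = 5 − 4 = 1, and the invariant factors of ∂_1 are all 1, so H_0 = Z.
  H_1: rank ker ∂_1 − rank ∂_2 = (9 − 4) − 5 = 0, and the invariant factors of ∂_2 are all 1, so H_1 = 0.
  H_2: rank ker ∂_2 − rank ∂_3 = (6 − 5) − 0 = 1, and there is no ∂_3, so H_2 = Z.

(K is a triangulation of the 2-sphere S^2.)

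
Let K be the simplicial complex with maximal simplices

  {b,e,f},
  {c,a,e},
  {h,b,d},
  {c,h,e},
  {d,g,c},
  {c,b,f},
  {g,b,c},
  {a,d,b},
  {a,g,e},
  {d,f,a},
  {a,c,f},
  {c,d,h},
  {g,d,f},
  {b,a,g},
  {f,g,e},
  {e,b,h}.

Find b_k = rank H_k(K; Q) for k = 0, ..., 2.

We work with the vertex ordering a < b < c < d < e < f < g < h. The simplices of K, each written with vertices in increasing order, are:

  0-simplices (8): a, b, c, d, e, f, g, h
  1-simplices (24): ab, ac, ad, ae, af, ag, bc, bd, be, bf, bg, bh, cd, ce, cf, cg, ch, df, dg, dh, ef, eg, eh, fg
  2-simplices (16): abd, abg, ace, acf, adf, aeg, bcf, bcg, bdh, bef, beh, cdg, cdh, ceh, dfg, efg

giving chain groups C_0 ≅ Z^8, C_1 ≅ Z^24, C_2 ≅ Z^16.

The boundary map ∂_1: C_1 → C_0 is given by ∂[p,q] = [q] − [p]. For instance
  ∂ae = e − a.
The resulting 8×24 matrix has rank 7, and its Smith normal form has invariant factors (1,1,1,1,1,1,1).

Boundary ∂_2: C_2 → C_1 maps a triangle to the signed sum of its edges. For instance
  ∂adf = df − af + ad,
  ∂ceh = eh − ch + ce.
This gives a 24×16 integer matrix of rank 15; reducing to Smith normal form yields diagonal entries (1,1,1,1,1,1,1,1,1,1,1,1,1,1,1).

From H_k ≅ ker(∂_k) / im(∂_{k+1}) we obtain:

  H_0: rank C_0 − rank ∂_1 = 8 − 7 = 1, and the invariant factors of ∂_1 are all 1, so H_0 ≅ Z.
  H_1: rank ker ∂_1 − rank ∂_2 = (24 − 7) − 15 = 2, and the invariant factors of ∂_2 are all 1, so H_1 ≅ Z^2.
  H_2: rank ker ∂_2 − rank ∂_3 = (16 − 15) − 0 = 1, and there is no ∂_3, so H_2 ≅ Z.

As a check, the Euler characteristic is 8 − 24 + 16 = 0, which agrees with 1 − 2 + 1 = 0.

Hence the Betti numbers are b_0 = 1, b_1 = 2, b_2 = 1.

b_0 = 1, b_1 = 2, b_2 = 1.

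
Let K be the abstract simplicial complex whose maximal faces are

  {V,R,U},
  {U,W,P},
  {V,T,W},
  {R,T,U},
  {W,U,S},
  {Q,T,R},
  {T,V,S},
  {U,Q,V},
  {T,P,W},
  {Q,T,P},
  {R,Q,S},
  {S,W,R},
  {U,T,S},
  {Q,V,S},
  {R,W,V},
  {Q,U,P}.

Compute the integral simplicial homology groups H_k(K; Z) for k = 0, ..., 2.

H_0 = Z,  H_1 = Z^2,  H_2 = Z.

We work with the vertex ordering P < Q < R < S < T < U < V < W. The simplices of K, each written with vertices in increasing order, are:

  0-simplices (8): P, Q, R, S, T, U, V, W
  1-simplices (24): PQ, PT, PU, PW, QR, QS, QT, QU, QV, RS, RT, RU, RV, RW, ST, SU, SV, SW, TU, TV, TW, UV, UW, VW
  2-simplices (16): PQT, PQU, PTW, PUW, QRS, QRT, QSV, QUV, RSW, RTU, RUV, RVW, STU, STV, SUW, TVW

Hence C_0 ≅ Z^8, C_1 ≅ Z^24, C_2 ≅ Z^16.

∂_1: C_1 → C_0 sends each edge [p,q] (with p < q) to q − p.
This gives a 8×24 integer matrix of rank 7; reducing to Smith normal form yields diagonal entries (1,1,1,1,1,1,1).

The boundary map ∂_2: C_2 → C_1 acts by ∂[p,q,r] = [q,r] − [p,r] + [p,q]. For instance
  ∂TVW = VW − TW + TV,
  ∂QRS = RS − QS + QR.
This gives a 24×16 integer matrix of rank 15; reducing to Smith normal form yields diagonal entries (1,1,1,1,1,1,1,1,1,1,1,1,1,1,1).

Now H_k = ker ∂_k / im ∂_{k+1}, so:

  H_0: rank C_0 − rank ∂_1 = 8 − 7 = 1, and the invariant factors of ∂_1 are all 1, so H_0 = Z.
  H_1: rank ker ∂_1 − rank ∂_2 = (24 − 7) − 15 = 2, and the invariant factors of ∂_2 are all 1, so H_1 = Z^2.
  H_2: rank ker ∂_2 − rank ∂_3 = (16 − 15) − 0 = 1, and there is no ∂_3, so H_2 = Z.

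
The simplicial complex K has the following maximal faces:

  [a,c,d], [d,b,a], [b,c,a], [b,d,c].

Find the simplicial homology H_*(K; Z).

Order the vertices as a < b < c < d. Listing each simplex with vertices in this order, K has dimension 2 with simplices:

  0-simplices (4): a, b, c, d
  1-simplices (6): ab, ac, ad, bc, bd, cd
  2-simplices (4): abc, abd, acd, bcd

Hence C_0 ≅ Z^4, C_1 ≅ Z^6, C_2 ≅ Z^4.

∂_1: C_1 → C_0 sends each edge [p,q] (with p < q) to q − p.
This gives a 4×6 integer matrix of rank 3; reducing to Smith normal form yields diagonal entries (1,1,1).

The boundary map ∂_2: C_2 → C_1 sends each 2-simplex [p,q,r] to [q,r] − [p,r] + [p,q]. For instance
  ∂abc = bc − ac + ab,
  ∂abd = bd − ad + ab.
As a 6×4 matrix over Z this has rank 3, with invariant factors (1,1,1).

Reading off H_k = ker ∂_k / im ∂_{k+1}:

  H_0: rank C_0 − rank ∂_1 = 4 − 3 = 1, and the invariant factors of ∂_1 are all 1, so H_0 = Z.
  H_1: rank ker ∂_1 − rank ∂_2 = (6 − 3) − 3 = 0, and the invariant factors of ∂_2 are all 1, so H_1 = 0.
  H_2: rank ker ∂_2 − rank ∂_3 = (4 − 3) − 0 = 1, and there is no ∂_3, so H_2 = Z.

(K is a triangulation of the 2-sphere S^2.)

H_0 ≅ Z,  H_1 = 0,  H_2 ≅ Z.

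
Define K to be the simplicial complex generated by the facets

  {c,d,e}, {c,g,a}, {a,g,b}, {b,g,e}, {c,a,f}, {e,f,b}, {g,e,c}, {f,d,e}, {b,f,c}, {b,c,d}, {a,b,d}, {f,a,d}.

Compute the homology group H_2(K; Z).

Order the vertices as a < b < c < d < e < f < g. Listing each simplex with vertices in this order, K has dimension 2 with simplices:

  0-simplices (7): a, b, c, d, e, f, g
  1-simplices (18): ab, ac, ad, af, ag, bc, bd, be, bf, bg, cd, ce, cf, cg, de, df, ef, eg
  2-simplices (12): abd, abg, acf, acg, adf, bcd, bcf, bef, beg, cde, ceg, def

so the chain groups are C_0 ≅ Z^7, C_1 ≅ Z^18, C_2 ≅ Z^12.

Boundary ∂_1: C_1 → C_0 maps an edge to its endpoints' difference, ∂[p,q] = q − p. For instance
  ∂ab = b − a.
This gives a 7×18 integer matrix of rank 6; reducing to Smith normal form yields diagonal entries (1,1,1,1,1,1).

The boundary map ∂_2: C_2 → C_1 acts by ∂[p,q,r] = [q,r] − [p,r] + [p,q]. For instance
  ∂bef = ef − bf + be,
  ∂ceg = eg − cg + ce.
As a 18×12 matrix over Z this has rank 12, with invariant factors (1,1,1,1,1,1,1,1,1,1,1,2).

From H_k ≅ ker(∂_k) / im(∂_{k+1}) we obtain:

  H_2: rank ker ∂_2 − rank ∂_3 = (12 − 12) − 0 = 0, and there is no ∂_3, so H_2 = 0.

H_2 = 0.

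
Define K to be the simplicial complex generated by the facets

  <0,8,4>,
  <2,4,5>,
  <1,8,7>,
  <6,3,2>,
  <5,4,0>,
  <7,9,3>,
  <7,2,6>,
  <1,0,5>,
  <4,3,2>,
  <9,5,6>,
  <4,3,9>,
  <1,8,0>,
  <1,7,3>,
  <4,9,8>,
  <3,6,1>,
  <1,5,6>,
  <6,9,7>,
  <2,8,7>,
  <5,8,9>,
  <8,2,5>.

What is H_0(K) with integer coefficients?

H_0 = Z.

Take the total order 0 < 1 < 2 < 3 < 4 < 5 < 6 < 7 < 8 < 9 on the vertex set. Then K (dimension 2) consists of the simplices:

  0-simplices (10): [0], [1], [2], [3], [4], [5], [6], [7], [8], [9]
  1-simplices (30): (30 of them)
  2-simplices (20): (20 of them)

so the chain groups are C_0 ≅ Z^10, C_1 ≅ Z^30, C_2 ≅ Z^20.

The boundary map ∂_1: C_1 → C_0 maps an edge to its endpoints' difference, ∂[p,q] = q − p.
The resulting 10×30 matrix has rank 9, and its Smith normal form has invariant factors (1,1,1,1,1,1,1,1,1).

∂_2: C_2 → C_1 sends each 2-simplex [p,q,r] to [q,r] − [p,r] + [p,q]. For instance
  ∂[1,7,8] = [7,8] − [1,8] + [1,7],
  ∂[6,7,9] = [7,9] − [6,9] + [6,7].
The 30×20 boundary matrix has rank 20 and Smith normal form diag(1,1,1,1,1,1,1,1,1,1,1,1,1,1,1,1,1,1,1,2).

Now H_k = ker ∂_k / im ∂_{k+1}, so:

  H_0: rank C_0 − rank ∂_1 = 10 − 9 = 1, and the invariant factors of ∂_1 are all 1, so H_0 = Z.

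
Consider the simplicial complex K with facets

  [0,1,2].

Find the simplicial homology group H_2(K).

H_2 ≅ 0.

Fix the vertex order 0 < 1 < 2 and write every simplex with vertices in increasing order. Then dim K = 2 and the simplices of K are:

  0-simplices (3): [0], [1], [2]
  1-simplices (3): [0,1], [0,2], [1,2]
  2-simplices (1): [0,1,2]

so the chain groups are C_0 ≅ Z^3, C_1 ≅ Z^3, C_2 ≅ Z^1.

The boundary map ∂_1: C_1 → C_0 is given by ∂[p,q] = [q] − [p].
The resulting 3×3 matrix has rank 2, and its Smith normal form has invariant factors (1,1).

Boundary ∂_2: C_2 → C_1 maps a triangle to the signed sum of its edges. For instance
  ∂[0,1,2] = [1,2] − [0,2] + [0,1].
This gives a 3×1 integer matrix of rank 1; reducing to Smith normal form yields diagonal entries (1).

Reading off H_k = ker ∂_k / im ∂_{k+1}:

  H_2: rank ker ∂_2 − rank ∂_3 = (1 − 1) − 0 = 0, and there is no ∂_3, so H_2 = 0.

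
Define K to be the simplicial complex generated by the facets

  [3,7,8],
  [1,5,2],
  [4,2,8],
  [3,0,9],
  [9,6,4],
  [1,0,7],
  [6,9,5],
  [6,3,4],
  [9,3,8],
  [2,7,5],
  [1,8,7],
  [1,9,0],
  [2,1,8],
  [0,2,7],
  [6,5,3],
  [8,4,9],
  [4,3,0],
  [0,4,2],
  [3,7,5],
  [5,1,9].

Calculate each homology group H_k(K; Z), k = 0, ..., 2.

H_0 = Z,  H_1 = Z ⊕ Z/2Z,  H_2 = 0.

Fix the vertex order 0 < 1 < 2 < 3 < 4 < 5 < 6 < 7 < 8 < 9 and write every simplex with vertices in increasing order. Then dim K = 2 and the simplices of K are:

  0-simplices (10): [0], [1], [2], [3], [4], [5], [6], [7], [8], [9]
  1-simplices (30): (30 of them)
  2-simplices (20): (20 of them)

Hence C_0 ≅ Z^10, C_1 ≅ Z^30, C_2 ≅ Z^20.

∂_1: C_1 → C_0 is given by ∂[p,q] = [q] − [p]. For instance
  ∂[2,4] = [4] − [2].
The resulting 10×30 matrix has rank 9, and its Smith normal form has invariant factors (1,1,1,1,1,1,1,1,1).

∂_2: C_2 → C_1 maps a triangle to the signed sum of its edges. For instance
  ∂[0,2,4] = [2,4] − [0,4] + [0,2],
  ∂[4,6,9] = [6,9] − [4,9] + [4,6].
As a 30×20 matrix over Z this has rank 20, with invariant factors (1,1,1,1,1,1,1,1,1,1,1,1,1,1,1,1,1,1,1,2).

Reading off H_k = ker ∂_k / im ∂_{k+1}:

  H_0: rank C_0 − rank ∂_1 = 10 − 9 = 1, and the invariant factors of ∂_1 are all 1, so H_0 ≅ Z.
  H_1: rank ker ∂_1 − rank ∂_2 = (30 − 9) − 20 = 1, and ∂_2 has invariant factor 2 > 1, so H_1 ≅ Z ⊕ Z/2Z.
  H_2: rank ker ∂_2 − rank ∂_3 = (20 − 20) − 0 = 0, and there is no ∂_3, so H_2 ≅ 0.

As a check, the Euler characteristic is 10 − 30 + 20 = 0, which agrees with 1 − 1 + 0 = 0.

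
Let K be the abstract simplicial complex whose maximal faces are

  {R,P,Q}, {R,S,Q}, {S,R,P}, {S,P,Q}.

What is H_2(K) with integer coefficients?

H_2 ≅ Z.

Fix the vertex order P < Q < R < S and write every simplex with vertices in increasing order. Then dim K = 2 and the simplices of K are:

  0-simplices (4): P, Q, R, S
  1-simplices (6): PQ, PR, PS, QR, QS, RS
  2-simplices (4): PQR, PQS, PRS, QRS

giving chain groups C_0 ≅ Z^4, C_1 ≅ Z^6, C_2 ≅ Z^4.

The boundary map ∂_1: C_1 → C_0 maps an edge to its endpoints' difference, ∂[p,q] = q − p. For instance
  ∂QS = S − Q.
As a 4×6 matrix over Z this has rank 3, with invariant factors (1,1,1).

Boundary ∂_2: C_2 → C_1 sends each 2-simplex [p,q,r] to [q,r] − [p,r] + [p,q]. For instance
  ∂QRS = RS − QS + QR,
  ∂PQS = QS − PS + PQ.
This gives a 6×4 integer matrix of rank 3; reducing to Smith normal form yields diagonal entries (1,1,1).

Reading off H_k = ker ∂_k / im ∂_{k+1}:

  H_2: rank ker ∂_2 − rank ∂_3 = (4 − 3) − 0 = 1, and there is no ∂_3, so H_2 = Z.

(K is a triangulation of the 2-sphere S^2.)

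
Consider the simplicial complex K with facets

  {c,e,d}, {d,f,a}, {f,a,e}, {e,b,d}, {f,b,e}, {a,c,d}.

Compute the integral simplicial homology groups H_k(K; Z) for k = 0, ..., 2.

H_0 = Z,  H_1 = Z,  H_2 = 0.

Order the vertices as a < b < c < d < e < f. Listing each simplex with vertices in this order, K has dimension 2 with simplices:

  0-simplices (6): a, b, c, d, e, f
  1-simplices (12): ac, ad, ae, af, bd, be, bf, cd, ce, de, df, ef
  2-simplices (6): acd, adf, aef, bde, bef, cde

so the chain groups are C_0 ≅ Z^6, C_1 ≅ Z^12, C_2 ≅ Z^6.

Boundary ∂_1: C_1 → C_0 is given by ∂[p,q] = [q] − [p]. For instance
  ∂df = f − d.
As a 6×12 matrix over Z this has rank 5, with invariant factors (1,1,1,1,1).

The boundary map ∂_2: C_2 → C_1 maps a triangle to the signed sum of its edges. For instance
  ∂bde = de − be + bd,
  ∂aef = ef − af + ae.
The 12×6 boundary matrix has rank 6 and Smith normal form diag(1,1,1,1,1,1).

Computing H_k = (kernel of ∂_k) / (image of ∂_{k+1}):

  H_0: rank C_0 − rank ∂_1 = 6 − 5 = 1, and the invariant factors of ∂_1 are all 1, so H_0 ≅ Z.
  H_1: rank ker ∂_1 − rank ∂_2 = (12 − 5) − 6 = 1, and the invariant factors of ∂_2 are all 1, so H_1 ≅ Z.
  H_2: rank ker ∂_2 − rank ∂_3 = (6 − 6) − 0 = 0, and there is no ∂_3, so H_2 ≅ 0.

(K is a triangulation of the cylinder S^1 x I.)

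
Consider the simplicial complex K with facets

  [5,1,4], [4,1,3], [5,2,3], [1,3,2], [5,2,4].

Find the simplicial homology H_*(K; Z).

Take the total order 1 < 2 < 3 < 4 < 5 on the vertex set. Then K (dimension 2) consists of the simplices:

  0-simplices (5): [1], [2], [3], [4], [5]
  1-simplices (10): [1,2], [1,3], [1,4], [1,5], [2,3], [2,4], [2,5], [3,4], [3,5], [4,5]
  2-simplices (5): [1,2,3], [1,3,4], [1,4,5], [2,3,5], [2,4,5]

Hence C_0 ≅ Z^5, C_1 ≅ Z^10, C_2 ≅ Z^5.

∂_1: C_1 → C_0 sends each edge [p,q] (with p < q) to q − p. For instance
  ∂[1,4] = [4] − [1].
The resulting 5×10 matrix has rank 4, and its Smith normal form has invariant factors (1,1,1,1).

Boundary ∂_2: C_2 → C_1 maps a triangle to the signed sum of its edges. For instance
  ∂[2,3,5] = [3,5] − [2,5] + [2,3],
  ∂[2,4,5] = [4,5] − [2,5] + [2,4].
The resulting 10×5 matrix has rank 5, and its Smith normal form has invariant factors (1,1,1,1,1).

Now H_k = ker ∂_k / im ∂_{k+1}, so:

  H_0: rank C_0 − rank ∂_1 = 5 − 4 = 1, and the invariant factors of ∂_1 are all 1, so H_0 ≅ Z.
  H_1: rank ker ∂_1 − rank ∂_2 = (10 − 4) − 5 = 1, and the invariant factors of ∂_2 are all 1, so H_1 ≅ Z.
  H_2: rank ker ∂_2 − rank ∂_3 = (5 − 5) − 0 = 0, and there is no ∂_3, so H_2 ≅ 0.

(K is a triangulation of the Möbius band.)

H_0 = Z,  H_1 = Z,  H_2 = 0.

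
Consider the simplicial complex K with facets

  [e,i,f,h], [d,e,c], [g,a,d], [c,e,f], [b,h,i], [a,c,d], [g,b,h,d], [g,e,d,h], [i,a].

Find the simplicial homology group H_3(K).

Fix the vertex order a < b < c < d < e < f < g < h < i and write every simplex with vertices in increasing order. Then dim K = 3 and the simplices of K are:

  0-simplices (9): a, b, c, d, e, f, g, h, i
  1-simplices (22): ac, ad, ag, ai, bd, bg, bh, bi, cd, ce, cf, de, dg, dh, ef, eg, eh, ei, fh, fi, gh, hi
  2-simplices (16): acd, adg, bdg, bdh, bgh, bhi, cde, cef, deg, deh, dgh, efh, efi, egh, ehi, fhi
  3-simplices (3): bdgh, degh, efhi

so the chain groups are C_0 ≅ Z^9, C_1 ≅ Z^22, C_2 ≅ Z^16, C_3 ≅ Z^3.

Boundary ∂_1: C_1 → C_0 is given by ∂[p,q] = [q] − [p].
The 9×22 boundary matrix has rank 8 and Smith normal form diag(1,1,1,1,1,1,1,1).

Boundary ∂_2: C_2 → C_1 sends each 2-simplex [p,q,r] to [q,r] − [p,r] + [p,q]. For instance
  ∂deh = eh − dh + de,
  ∂efh = fh − eh + ef.
The resulting 22×16 matrix has rank 13, and its Smith normal form has invariant factors (1,1,1,1,1,1,1,1,1,1,1,1,1).

The boundary map ∂_3: C_3 → C_2 sends each 3-simplex σ to the alternating sum Σ_i (−1)^i (σ with its i-th vertex removed). For instance
  ∂bdgh = dgh − bgh + bdh − bdg,
  ∂efhi = fhi − ehi + efi − efh.
The resulting 16×3 matrix has rank 3, and its Smith normal form has invariant factors (1,1,1).

From H_k ≅ ker(∂_k) / im(∂_{k+1}) we obtain:

  H_3: rank ker ∂_3 − rank ∂_4 = (3 − 3) − 0 = 0, and there is no ∂_4, so H_3 = 0.

H_3 ≅ 0.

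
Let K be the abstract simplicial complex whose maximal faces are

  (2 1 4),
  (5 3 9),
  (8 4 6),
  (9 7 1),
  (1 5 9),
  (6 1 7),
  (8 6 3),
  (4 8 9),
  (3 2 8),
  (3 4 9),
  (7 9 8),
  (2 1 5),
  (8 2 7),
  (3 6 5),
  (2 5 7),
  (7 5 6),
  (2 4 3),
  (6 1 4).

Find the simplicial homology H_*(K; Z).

Take the total order 1 < 2 < 3 < 4 < 5 < 6 < 7 < 8 < 9 on the vertex set. Then K (dimension 2) consists of the simplices:

  0-simplices (9): [1], [2], [3], [4], [5], [6], [7], [8], [9]
  1-simplices (27): (27 of them)
  2-simplices (18): [1,2,4], [1,2,5], [1,4,6], [1,5,9], [1,6,7], [1,7,9], [2,3,4], [2,3,8], [2,5,7], [2,7,8], [3,4,9], [3,5,6], [3,5,9], [3,6,8], [4,6,8], [4,8,9], [5,6,7], [7,8,9]

Hence C_0 ≅ Z^9, C_1 ≅ Z^27, C_2 ≅ Z^18.

The boundary map ∂_1: C_1 → C_0 maps an edge to its endpoints' difference, ∂[p,q] = q − p. For instance
  ∂[3,5] = [5] − [3].
The resulting 9×27 matrix has rank 8, and its Smith normal form has invariant factors (1,1,1,1,1,1,1,1).

Boundary ∂_2: C_2 → C_1 sends each 2-simplex [p,q,r] to [q,r] − [p,r] + [p,q]. For instance
  ∂[2,3,4] = [3,4] − [2,4] + [2,3],
  ∂[3,5,6] = [5,6] − [3,6] + [3,5].
The 27×18 boundary matrix has rank 18 and Smith normal form diag(1,1,1,1,1,1,1,1,1,1,1,1,1,1,1,1,1,2).

From H_k ≅ ker(∂_k) / im(∂_{k+1}) we obtain:

  H_0: rank C_0 − rank ∂_1 = 9 − 8 = 1, and the invariant factors of ∂_1 are all 1, so H_0 ≅ Z.
  H_1: rank ker ∂_1 − rank ∂_2 = (27 − 8) − 18 = 1, and ∂_2 has invariant factor 2 > 1, so H_1 ≅ Z × Z/2.
  H_2: rank ker ∂_2 − rank ∂_3 = (18 − 18) − 0 = 0, and there is no ∂_3, so H_2 ≅ 0.

H_0 ≅ Z,  H_1 ≅ Z × Z/2,  H_2 = 0.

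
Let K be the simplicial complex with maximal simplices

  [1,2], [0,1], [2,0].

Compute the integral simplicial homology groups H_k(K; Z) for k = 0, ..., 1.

H_0 = Z,  H_1 = Z.

We work with the vertex ordering 0 < 1 < 2. The simplices of K, each written with vertices in increasing order, are:

  0-simplices (3): [0], [1], [2]
  1-simplices (3): [0,1], [0,2], [1,2]

giving chain groups C_0 ≅ Z^3, C_1 ≅ Z^3.

Boundary ∂_1: C_1 → C_0 is given by ∂[p,q] = [q] − [p].
The 3×3 boundary matrix has rank 2 and Smith normal form diag(1,1).

Reading off H_k = ker ∂_k / im ∂_{k+1}:

  H_0: rank C_0 − rank ∂_1 = 3 − 2 = 1, and the invariant factors of ∂_1 are all 1, so H_0 ≅ Z.
  H_1: rank ker ∂_1 − rank ∂_2 = (3 − 2) − 0 = 1, and there is no ∂_2, so H_1 ≅ Z.

(K is a triangulation of the circle S^1.)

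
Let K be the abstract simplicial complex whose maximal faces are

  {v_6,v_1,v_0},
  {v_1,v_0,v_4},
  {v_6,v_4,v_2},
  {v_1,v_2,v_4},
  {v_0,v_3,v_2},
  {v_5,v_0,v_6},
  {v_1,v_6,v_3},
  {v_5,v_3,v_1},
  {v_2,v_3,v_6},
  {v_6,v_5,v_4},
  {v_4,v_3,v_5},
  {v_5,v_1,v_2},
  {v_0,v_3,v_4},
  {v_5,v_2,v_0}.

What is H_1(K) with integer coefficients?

H_1 = Z^2.

Order the vertices as v_0 < v_1 < v_2 < v_3 < v_4 < v_5 < v_6. Listing each simplex with vertices in this order, K has dimension 2 with simplices:

  0-simplices (7): [v_0], [v_1], [v_2], [v_3], [v_4], [v_5], [v_6]
  1-simplices (21): (21 of them)
  2-simplices (14): (14 of them)

Hence C_0 ≅ Z^7, C_1 ≅ Z^21, C_2 ≅ Z^14.

Boundary ∂_1: C_1 → C_0 is given by ∂[p,q] = [q] − [p]. For instance
  ∂[v_2,v_3] = [v_3] − [v_2].
This gives a 7×21 integer matrix of rank 6; reducing to Smith normal form yields diagonal entries (1,1,1,1,1,1).

∂_2: C_2 → C_1 sends each 2-simplex [p,q,r] to [q,r] − [p,r] + [p,q]. For instance
  ∂[v_0,v_3,v_4] = [v_3,v_4] − [v_0,v_4] + [v_0,v_3],
  ∂[v_1,v_2,v_5] = [v_2,v_5] − [v_1,v_5] + [v_1,v_2].
The 21×14 boundary matrix has rank 13 and Smith normal form diag(1,1,1,1,1,1,1,1,1,1,1,1,1).

Now H_k = ker ∂_k / im ∂_{k+1}, so:

  H_1: rank ker ∂_1 − rank ∂_2 = (21 − 6) − 13 = 2, and the invariant factors of ∂_2 are all 1, so H_1 ≅ Z^2.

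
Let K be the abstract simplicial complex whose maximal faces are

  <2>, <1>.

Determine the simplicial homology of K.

H_0 ≅ Z^2.

Take the total order 1 < 2 on the vertex set. Then K (dimension 0) consists of the simplices:

  0-simplices (2): [1], [2]

so the chain groups are C_0 ≅ Z^2.

Reading off H_k = ker ∂_k / im ∂_{k+1}:

  H_0: rank C_0 − rank ∂_1 = 2 − 0 = 2, and there is no ∂_1, so H_0 ≅ Z^2.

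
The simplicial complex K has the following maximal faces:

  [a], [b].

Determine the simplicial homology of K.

H_0 = Z^2.

Take the total order a < b on the vertex set. Then K (dimension 0) consists of the simplices:

  0-simplices (2): a, b

Hence C_0 ≅ Z^2.

Reading off H_k = ker ∂_k / im ∂_{k+1}:

  H_0: rank C_0 − rank ∂_1 = 2 − 0 = 2, and there is no ∂_1, so H_0 = Z^2.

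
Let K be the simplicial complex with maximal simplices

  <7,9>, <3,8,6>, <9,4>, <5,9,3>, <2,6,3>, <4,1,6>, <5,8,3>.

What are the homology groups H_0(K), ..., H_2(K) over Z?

Order the vertices as 1 < 2 < 3 < 4 < 5 < 6 < 7 < 8 < 9. Listing each simplex with vertices in this order, K has dimension 2 with simplices:

  0-simplices (9): [1], [2], [3], [4], [5], [6], [7], [8], [9]
  1-simplices (14): [1,4], [1,6], [2,3], [2,6], [3,5], [3,6], [3,8], [3,9], [4,6], [4,9], [5,8], [5,9], [6,8], [7,9]
  2-simplices (5): [1,4,6], [2,3,6], [3,5,8], [3,5,9], [3,6,8]

giving chain groups C_0 ≅ Z^9, C_1 ≅ Z^14, C_2 ≅ Z^5.

The boundary map ∂_1: C_1 → C_0 sends each edge [p,q] (with p < q) to q − p. For instance
  ∂[4,9] = [9] − [4].
As a 9×14 matrix over Z this has rank 8, with invariant factors (1,1,1,1,1,1,1,1).

The boundary map ∂_2: C_2 → C_1 sends each 2-simplex [p,q,r] to [q,r] − [p,r] + [p,q]. For instance
  ∂[3,5,9] = [5,9] − [3,9] + [3,5],
  ∂[1,4,6] = [4,6] − [1,6] + [1,4].
As a 14×5 matrix over Z this has rank 5, with invariant factors (1,1,1,1,1).

Now H_k = ker ∂_k / im ∂_{k+1}, so:

  H_0: rank C_0 − rank ∂_1 = 9 − 8 = 1, and the invariant factors of ∂_1 are all 1, so H_0 ≅ Z.
  H_1: rank ker ∂_1 − rank ∂_2 = (14 − 8) − 5 = 1, and the invariant factors of ∂_2 are all 1, so H_1 ≅ Z.
  H_2: rank ker ∂_2 − rank ∂_3 = (5 − 5) − 0 = 0, and there is no ∂_3, so H_2 ≅ 0.

As a check, the Euler characteristic is 9 − 14 + 5 = 0, which agrees with 1 − 1 + 0 = 0.

H_0 = Z,  H_1 = Z,  H_2 = 0.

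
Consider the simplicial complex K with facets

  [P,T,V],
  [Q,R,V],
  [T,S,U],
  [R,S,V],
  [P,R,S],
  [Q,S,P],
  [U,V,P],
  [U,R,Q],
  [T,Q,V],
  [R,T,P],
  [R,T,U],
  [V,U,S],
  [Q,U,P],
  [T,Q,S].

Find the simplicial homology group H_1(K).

Take the total order P < Q < R < S < T < U < V on the vertex set. Then K (dimension 2) consists of the simplices:

  0-simplices (7): P, Q, R, S, T, U, V
  1-simplices (21): PQ, PR, PS, PT, PU, PV, QR, QS, QT, QU, QV, RS, RT, RU, RV, ST, SU, SV, TU, TV, UV
  2-simplices (14): PQS, PQU, PRS, PRT, PTV, PUV, QRU, QRV, QST, QTV, RSV, RTU, STU, SUV

giving chain groups C_0 ≅ Z^7, C_1 ≅ Z^21, C_2 ≅ Z^14.

Boundary ∂_1: C_1 → C_0 maps an edge to its endpoints' difference, ∂[p,q] = q − p.
This gives a 7×21 integer matrix of rank 6; reducing to Smith normal form yields diagonal entries (1,1,1,1,1,1).

∂_2: C_2 → C_1 acts by ∂[p,q,r] = [q,r] − [p,r] + [p,q]. For instance
  ∂STU = TU − SU + ST,
  ∂PUV = UV − PV + PU.
The resulting 21×14 matrix has rank 13, and its Smith normal form has invariant factors (1,1,1,1,1,1,1,1,1,1,1,1,1).

Computing H_k = (kernel of ∂_k) / (image of ∂_{k+1}):

  H_1: rank ker ∂_1 − rank ∂_2 = (21 − 6) − 13 = 2, and the invariant factors of ∂_2 are all 1, so H_1 ≅ Z^2.

H_1 = Z^2.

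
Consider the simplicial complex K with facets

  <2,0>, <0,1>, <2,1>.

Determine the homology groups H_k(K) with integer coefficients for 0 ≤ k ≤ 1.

H_0 = Z,  H_1 = Z.

K has 3 vertices, 3 edges.
rank ∂_0 = 0, rank ∂_1 = 2 ⇒ b_0 = 3 − 0 − 2 = 1; all invariant factors of ∂_1 are 1 so no torsion. So H_0 = Z.
rank ∂_1 = 2, rank ∂_2 = 0 ⇒ b_1 = 3 − 2 − 0 = 1. So H_1 = Z.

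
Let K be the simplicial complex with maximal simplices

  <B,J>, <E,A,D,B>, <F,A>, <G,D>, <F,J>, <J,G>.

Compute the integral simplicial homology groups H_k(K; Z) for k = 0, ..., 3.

We work with the vertex ordering A < B < D < E < F < G < J. The simplices of K, each written with vertices in increasing order, are:

  0-simplices (7): A, B, D, E, F, G, J
  1-simplices (11): AB, AD, AE, AF, BD, BE, BJ, DE, DG, FJ, GJ
  2-simplices (4): ABD, ABE, ADE, BDE
  3-simplices (1): ABDE

so the chain groups are C_0 ≅ Z^7, C_1 ≅ Z^11, C_2 ≅ Z^4, C_3 ≅ Z^1.

∂_1: C_1 → C_0 maps an edge to its endpoints' difference, ∂[p,q] = q − p.
As a 7×11 matrix over Z this has rank 6, with invariant factors (1,1,1,1,1,1).

Boundary ∂_2: C_2 → C_1 sends each 2-simplex [p,q,r] to [q,r] − [p,r] + [p,q]. For instance
  ∂ADE = DE − AE + AD,
  ∂BDE = DE − BE + BD.
As a 11×4 matrix over Z this has rank 3, with invariant factors (1,1,1).

Boundary ∂_3: C_3 → C_2 sends each 3-simplex σ to the alternating sum Σ_i (−1)^i (σ with its i-th vertex removed). For instance
  ∂ABDE = BDE − ADE + ABE − ABD.
The resulting 4×1 matrix has rank 1, and its Smith normal form has invariant factors (1).

From H_k ≅ ker(∂_k) / im(∂_{k+1}) we obtain:

  H_0: rank C_0 − rank ∂_1 = 7 − 6 = 1, and the invariant factors of ∂_1 are all 1, so H_0 = Z.
  H_1: rank ker ∂_1 − rank ∂_2 = (11 − 6) − 3 = 2, and the invariant factors of ∂_2 are all 1, so H_1 = Z^2.
  H_2: rank ker ∂_2 − rank ∂_3 = (4 − 3) − 1 = 0, and the invariant factors of ∂_3 are all 1, so H_2 = 0.
  H_3: rank ker ∂_3 − rank ∂_4 = (1 − 1) − 0 = 0, and there is no ∂_4, so H_3 = 0.

As a check, the Euler characteristic is 7 − 11 + 4 − 1 = -1, which agrees with 1 − 2 + 0 − 0 = -1.

H_0 ≅ Z,  H_1 ≅ Z^2,  H_2 = 0,  H_3 = 0.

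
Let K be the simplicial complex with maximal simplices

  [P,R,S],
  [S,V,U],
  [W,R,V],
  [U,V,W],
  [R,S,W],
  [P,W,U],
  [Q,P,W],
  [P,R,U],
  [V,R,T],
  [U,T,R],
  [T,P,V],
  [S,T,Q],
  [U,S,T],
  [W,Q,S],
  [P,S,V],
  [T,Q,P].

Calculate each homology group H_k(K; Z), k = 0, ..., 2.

H_0 = Z,  H_1 = Z^2,  H_2 = Z.

We work with the vertex ordering P < Q < R < S < T < U < V < W. The simplices of K, each written with vertices in increasing order, are:

  0-simplices (8): P, Q, R, S, T, U, V, W
  1-simplices (24): PQ, PR, PS, PT, PU, PV, PW, QS, QT, QW, RS, RT, RU, RV, RW, ST, SU, SV, SW, TU, TV, UV, UW, VW
  2-simplices (16): PQT, PQW, PRS, PRU, PSV, PTV, PUW, QST, QSW, RSW, RTU, RTV, RVW, STU, SUV, UVW

giving chain groups C_0 ≅ Z^8, C_1 ≅ Z^24, C_2 ≅ Z^16.

Boundary ∂_1: C_1 → C_0 maps an edge to its endpoints' difference, ∂[p,q] = q − p. For instance
  ∂PQ = Q − P.
This gives a 8×24 integer matrix of rank 7; reducing to Smith normal form yields diagonal entries (1,1,1,1,1,1,1).

∂_2: C_2 → C_1 acts by ∂[p,q,r] = [q,r] − [p,r] + [p,q]. For instance
  ∂STU = TU − SU + ST,
  ∂RVW = VW − RW + RV.
The resulting 24×16 matrix has rank 15, and its Smith normal form has invariant factors (1,1,1,1,1,1,1,1,1,1,1,1,1,1,1).

From H_k ≅ ker(∂_k) / im(∂_{k+1}) we obtain:

  H_0: rank C_0 − rank ∂_1 = 8 − 7 = 1, and the invariant factors of ∂_1 are all 1, so H_0 = Z.
  H_1: rank ker ∂_1 − rank ∂_2 = (24 − 7) − 15 = 2, and the invariant factors of ∂_2 are all 1, so H_1 = Z^2.
  H_2: rank ker ∂_2 − rank ∂_3 = (16 − 15) − 0 = 1, and there is no ∂_3, so H_2 = Z.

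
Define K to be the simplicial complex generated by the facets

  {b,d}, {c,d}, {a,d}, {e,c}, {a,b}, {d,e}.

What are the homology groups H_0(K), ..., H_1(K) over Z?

Order the vertices as a < b < c < d < e. Listing each simplex with vertices in this order, K has dimension 1 with simplices:

  0-simplices (5): a, b, c, d, e
  1-simplices (6): ab, ad, bd, cd, ce, de

Hence C_0 ≅ Z^5, C_1 ≅ Z^6.

∂_1: C_1 → C_0 maps an edge to its endpoints' difference, ∂[p,q] = q − p. For instance
  ∂cd = d − c.
The resulting 5×6 matrix has rank 4, and its Smith normal form has invariant factors (1,1,1,1).

From H_k ≅ ker(∂_k) / im(∂_{k+1}) we obtain:

  H_0: rank C_0 − rank ∂_1 = 5 − 4 = 1, and the invariant factors of ∂_1 are all 1, so H_0 ≅ Z.
  H_1: rank ker ∂_1 − rank ∂_2 = (6 − 4) − 0 = 2, and there is no ∂_2, so H_1 ≅ Z^2.

H_0 ≅ Z,  H_1 ≅ Z^2.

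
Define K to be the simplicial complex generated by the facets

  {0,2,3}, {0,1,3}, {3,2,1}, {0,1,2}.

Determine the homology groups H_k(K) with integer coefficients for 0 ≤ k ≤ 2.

K has 4 vertices, 6 edges, 4 triangles.
rank ∂_0 = 0, rank ∂_1 = 3 ⇒ b_0 = 4 − 0 − 3 = 1; all invariant factors of ∂_1 are 1 so no torsion. So H_0 = Z.
rank ∂_1 = 3, rank ∂_2 = 3 ⇒ b_1 = 6 − 3 − 3 = 0; all invariant factors of ∂_2 are 1 so no torsion. So H_1 = 0.
rank ∂_2 = 3, rank ∂_3 = 0 ⇒ b_2 = 4 − 3 − 0 = 1. So H_2 = Z.

H_0 ≅ Z,  H_1 = 0,  H_2 ≅ Z.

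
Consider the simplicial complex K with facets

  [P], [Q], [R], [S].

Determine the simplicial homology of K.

Fix the vertex order P < Q < R < S and write every simplex with vertices in increasing order. Then dim K = 0 and the simplices of K are:

  0-simplices (4): P, Q, R, S

Hence C_0 ≅ Z^4.

Now H_k = ker ∂_k / im ∂_{k+1}, so:

  H_0: rank C_0 − rank ∂_1 = 4 − 0 = 4, and there is no ∂_1, so H_0 ≅ Z^4.

H_0 = Z^4.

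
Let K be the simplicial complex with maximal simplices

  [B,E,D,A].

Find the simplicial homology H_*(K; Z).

H_0 = Z,  H_1 = 0,  H_2 = 0,  H_3 = 0.

Fix the vertex order A < B < D < E and write every simplex with vertices in increasing order. Then dim K = 3 and the simplices of K are:

  0-simplices (4): A, B, D, E
  1-simplices (6): AB, AD, AE, BD, BE, DE
  2-simplices (4): ABD, ABE, ADE, BDE
  3-simplices (1): ABDE

Hence C_0 ≅ Z^4, C_1 ≅ Z^6, C_2 ≅ Z^4, C_3 ≅ Z^1.

∂_1: C_1 → C_0 is given by ∂[p,q] = [q] − [p]. For instance
  ∂BE = E − B.
As a 4×6 matrix over Z this has rank 3, with invariant factors (1,1,1).

∂_2: C_2 → C_1 sends each 2-simplex [p,q,r] to [q,r] − [p,r] + [p,q]. For instance
  ∂ABE = BE − AE + AB,
  ∂ABD = BD − AD + AB.
As a 6×4 matrix over Z this has rank 3, with invariant factors (1,1,1).

The boundary map ∂_3: C_3 → C_2 sends each 3-simplex σ to the alternating sum Σ_i (−1)^i (σ with its i-th vertex removed). For instance
  ∂ABDE = BDE − ADE + ABE − ABD.
As a 4×1 matrix over Z this has rank 1, with invariant factors (1).

From H_k ≅ ker(∂_k) / im(∂_{k+1}) we obtain:

  H_0: rank C_0 − rank ∂_1 = 4 − 3 = 1, and the invariant factors of ∂_1 are all 1, so H_0 ≅ Z.
  H_1: rank ker ∂_1 − rank ∂_2 = (6 − 3) − 3 = 0, and the invariant factors of ∂_2 are all 1, so H_1 ≅ 0.
  H_2: rank ker ∂_2 − rank ∂_3 = (4 − 3) − 1 = 0, and the invariant factors of ∂_3 are all 1, so H_2 ≅ 0.
  H_3: rank ker ∂_3 − rank ∂_4 = (1 − 1) − 0 = 0, and there is no ∂_4, so H_3 ≅ 0.

(K is a triangulation of the 3-simplex.)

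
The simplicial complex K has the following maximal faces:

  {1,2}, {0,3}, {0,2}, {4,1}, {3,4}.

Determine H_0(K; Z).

H_0 ≅ Z.

We work with the vertex ordering 0 < 1 < 2 < 3 < 4. The simplices of K, each written with vertices in increasing order, are:

  0-simplices (5): [0], [1], [2], [3], [4]
  1-simplices (5): [0,2], [0,3], [1,2], [1,4], [3,4]

so the chain groups are C_0 ≅ Z^5, C_1 ≅ Z^5.

The boundary map ∂_1: C_1 → C_0 is given by ∂[p,q] = [q] − [p].
The 5×5 boundary matrix has rank 4 and Smith normal form diag(1,1,1,1).

Reading off H_k = ker ∂_k / im ∂_{k+1}:

  H_0: rank C_0 − rank ∂_1 = 5 − 4 = 1, and the invariant factors of ∂_1 are all 1, so H_0 = Z.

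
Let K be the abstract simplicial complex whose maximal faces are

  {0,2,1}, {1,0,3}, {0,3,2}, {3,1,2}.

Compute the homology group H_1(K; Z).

Fix the vertex order 0 < 1 < 2 < 3 and write every simplex with vertices in increasing order. Then dim K = 2 and the simplices of K are:

  0-simplices (4): [0], [1], [2], [3]
  1-simplices (6): [0,1], [0,2], [0,3], [1,2], [1,3], [2,3]
  2-simplices (4): [0,1,2], [0,1,3], [0,2,3], [1,2,3]

giving chain groups C_0 ≅ Z^4, C_1 ≅ Z^6, C_2 ≅ Z^4.

Boundary ∂_1: C_1 → C_0 sends each edge [p,q] (with p < q) to q − p. For instance
  ∂[0,3] = [3] − [0].
The 4×6 boundary matrix has rank 3 and Smith normal form diag(1,1,1).

Boundary ∂_2: C_2 → C_1 sends each 2-simplex [p,q,r] to [q,r] − [p,r] + [p,q]. For instance
  ∂[1,2,3] = [2,3] − [1,3] + [1,2],
  ∂[0,1,2] = [1,2] − [0,2] + [0,1].
This gives a 6×4 integer matrix of rank 3; reducing to Smith normal form yields diagonal entries (1,1,1).

Now H_k = ker ∂_k / im ∂_{k+1}, so:

  H_1: rank ker ∂_1 − rank ∂_2 = (6 − 3) − 3 = 0, and the invariant factors of ∂_2 are all 1, so H_1 ≅ 0.

(K is a triangulation of the 2-sphere S^2.)

H_1 = 0.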